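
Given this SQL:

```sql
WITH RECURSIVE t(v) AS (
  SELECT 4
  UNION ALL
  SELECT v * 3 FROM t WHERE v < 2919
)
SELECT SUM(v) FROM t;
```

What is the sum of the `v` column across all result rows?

13120

Base: v=4.
Iteration 1: 4 < 2919 holds -> v = 4 * 3 = 12.
Iteration 2: 12 < 2919 holds -> v = 12 * 3 = 36.
Iteration 3: 36 < 2919 holds -> v = 36 * 3 = 108.
Iteration 4: 108 < 2919 holds -> v = 108 * 3 = 324.
Iteration 5: 324 < 2919 holds -> v = 324 * 3 = 972.
Iteration 6: 972 < 2919 holds -> v = 972 * 3 = 2916.
Iteration 7: 2916 < 2919 holds -> v = 2916 * 3 = 8748.
Iteration 8: 8748 < 2919 fails; recursion stops.
SUM(v) = 4 + 12 + 36 + 108 + 324 + 972 + 2916 + 8748 = 13120.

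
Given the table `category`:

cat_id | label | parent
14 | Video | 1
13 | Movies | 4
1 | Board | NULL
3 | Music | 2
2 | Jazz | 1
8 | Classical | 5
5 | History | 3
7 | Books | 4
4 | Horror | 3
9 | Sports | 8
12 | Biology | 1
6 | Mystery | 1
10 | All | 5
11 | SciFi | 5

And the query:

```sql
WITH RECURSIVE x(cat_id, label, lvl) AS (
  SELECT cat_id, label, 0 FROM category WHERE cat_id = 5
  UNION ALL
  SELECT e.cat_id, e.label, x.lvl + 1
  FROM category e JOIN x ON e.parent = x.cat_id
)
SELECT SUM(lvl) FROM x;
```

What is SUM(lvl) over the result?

5

Base: cat_id=5 (History) at lvl 0.
Iteration 1: rows with parent in {5} -> Classical (id 8, lvl 1), All (id 10, lvl 1), SciFi (id 11, lvl 1).
Iteration 2: rows with parent in {8,10,11} -> Sports (id 9, lvl 2).
Iteration 3: no rows with parent in {9}; recursion stops.
SUM(lvl) = 0 + 1 + 1 + 1 + 2 = 5.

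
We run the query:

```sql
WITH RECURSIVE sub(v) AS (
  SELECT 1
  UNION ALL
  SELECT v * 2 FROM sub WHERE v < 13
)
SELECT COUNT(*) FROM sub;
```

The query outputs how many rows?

5

Base: v=1.
Iteration 1: 1 < 13 holds -> v = 1 * 2 = 2.
Iteration 2: 2 < 13 holds -> v = 2 * 2 = 4.
Iteration 3: 4 < 13 holds -> v = 4 * 2 = 8.
Iteration 4: 8 < 13 holds -> v = 8 * 2 = 16.
Iteration 5: 16 < 13 fails; recursion stops.
Total rows emitted: 5.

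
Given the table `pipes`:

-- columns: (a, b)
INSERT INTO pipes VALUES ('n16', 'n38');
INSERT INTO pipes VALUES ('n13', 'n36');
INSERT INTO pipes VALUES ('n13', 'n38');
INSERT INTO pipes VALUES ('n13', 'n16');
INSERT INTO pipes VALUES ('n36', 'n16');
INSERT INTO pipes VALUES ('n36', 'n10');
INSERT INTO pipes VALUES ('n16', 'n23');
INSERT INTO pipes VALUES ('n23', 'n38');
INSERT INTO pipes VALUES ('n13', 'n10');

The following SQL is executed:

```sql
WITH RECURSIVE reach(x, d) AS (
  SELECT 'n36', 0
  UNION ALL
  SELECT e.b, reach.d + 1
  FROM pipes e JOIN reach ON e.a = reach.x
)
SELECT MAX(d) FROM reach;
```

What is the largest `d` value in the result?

3

Base: (n36, d=0).
Iteration 1: edges from {n36} -> (n10, d=1), (n16, d=1).
Iteration 2: edges from {n10,n16} -> (n23, d=2), (n38, d=2).
Iteration 3: edges from {n23,n38} -> (n38, d=3).
Iteration 4: no outgoing edges from {n38}; recursion stops.
d values: 0, 1, 1, 2, 2, 3; the maximum is 3.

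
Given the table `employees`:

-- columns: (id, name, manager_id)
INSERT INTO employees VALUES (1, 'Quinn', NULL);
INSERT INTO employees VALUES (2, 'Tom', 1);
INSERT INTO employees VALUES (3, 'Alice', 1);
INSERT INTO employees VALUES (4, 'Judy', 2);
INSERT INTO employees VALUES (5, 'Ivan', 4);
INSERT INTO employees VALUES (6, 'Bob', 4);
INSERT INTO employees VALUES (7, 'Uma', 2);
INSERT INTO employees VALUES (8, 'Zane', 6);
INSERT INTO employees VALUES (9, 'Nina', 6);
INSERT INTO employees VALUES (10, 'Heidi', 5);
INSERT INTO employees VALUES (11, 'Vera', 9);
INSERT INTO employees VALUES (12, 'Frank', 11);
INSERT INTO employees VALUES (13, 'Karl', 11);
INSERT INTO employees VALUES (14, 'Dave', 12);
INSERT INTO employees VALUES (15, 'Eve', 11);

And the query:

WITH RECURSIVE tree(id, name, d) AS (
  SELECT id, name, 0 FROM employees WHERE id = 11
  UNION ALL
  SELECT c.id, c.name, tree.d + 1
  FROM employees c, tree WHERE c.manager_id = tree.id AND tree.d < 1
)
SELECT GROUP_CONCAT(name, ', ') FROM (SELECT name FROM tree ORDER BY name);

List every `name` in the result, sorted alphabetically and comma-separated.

Base: id=11 (Vera) at d 0.
Iteration 1: rows with manager_id in {11} -> Frank (id 12, d 1), Karl (id 13, d 1), Eve (id 15, d 1).
Iteration 2: d < 1 fails for all current rows; recursion stops.

Eve, Frank, Karl, Vera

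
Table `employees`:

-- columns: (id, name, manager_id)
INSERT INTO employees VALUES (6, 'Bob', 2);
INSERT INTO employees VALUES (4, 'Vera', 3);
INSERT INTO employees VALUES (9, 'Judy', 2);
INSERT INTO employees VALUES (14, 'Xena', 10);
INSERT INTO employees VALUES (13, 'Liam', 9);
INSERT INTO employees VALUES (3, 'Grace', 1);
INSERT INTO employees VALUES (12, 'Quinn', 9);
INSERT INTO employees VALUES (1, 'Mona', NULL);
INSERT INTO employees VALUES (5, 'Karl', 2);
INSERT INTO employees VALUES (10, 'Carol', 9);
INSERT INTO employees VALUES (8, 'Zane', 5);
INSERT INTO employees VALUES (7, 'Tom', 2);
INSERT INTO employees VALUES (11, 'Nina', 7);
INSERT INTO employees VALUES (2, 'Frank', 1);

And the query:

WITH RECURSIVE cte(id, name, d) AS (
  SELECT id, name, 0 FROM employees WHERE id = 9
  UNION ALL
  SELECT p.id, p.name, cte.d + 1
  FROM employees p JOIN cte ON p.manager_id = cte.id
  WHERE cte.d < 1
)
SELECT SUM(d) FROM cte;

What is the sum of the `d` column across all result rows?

Base: id=9 (Judy) at d 0.
Iteration 1: rows with manager_id in {9} -> Carol (id 10, d 1), Quinn (id 12, d 1), Liam (id 13, d 1).
Iteration 2: d < 1 fails for all current rows; recursion stops.
SUM(d) = 0 + 1 + 1 + 1 = 3.

3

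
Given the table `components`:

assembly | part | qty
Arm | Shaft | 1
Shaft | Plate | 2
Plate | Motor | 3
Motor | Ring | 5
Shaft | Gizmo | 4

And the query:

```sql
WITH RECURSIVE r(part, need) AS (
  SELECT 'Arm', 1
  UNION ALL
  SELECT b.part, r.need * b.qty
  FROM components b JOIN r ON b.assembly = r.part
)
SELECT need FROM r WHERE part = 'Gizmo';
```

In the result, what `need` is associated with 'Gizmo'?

Base: (Arm, need=1).
Iteration 1: components of {Arm} -> Shaft = 1*1 = 1.
Iteration 2: components of {Shaft} -> Gizmo = 1*4 = 4, Plate = 1*2 = 2.
Iteration 3: components of {Gizmo,Plate} -> Motor = 2*3 = 6.
Iteration 4: components of {Motor} -> Ring = 6*5 = 30.
Iteration 5: no further components; recursion stops.

4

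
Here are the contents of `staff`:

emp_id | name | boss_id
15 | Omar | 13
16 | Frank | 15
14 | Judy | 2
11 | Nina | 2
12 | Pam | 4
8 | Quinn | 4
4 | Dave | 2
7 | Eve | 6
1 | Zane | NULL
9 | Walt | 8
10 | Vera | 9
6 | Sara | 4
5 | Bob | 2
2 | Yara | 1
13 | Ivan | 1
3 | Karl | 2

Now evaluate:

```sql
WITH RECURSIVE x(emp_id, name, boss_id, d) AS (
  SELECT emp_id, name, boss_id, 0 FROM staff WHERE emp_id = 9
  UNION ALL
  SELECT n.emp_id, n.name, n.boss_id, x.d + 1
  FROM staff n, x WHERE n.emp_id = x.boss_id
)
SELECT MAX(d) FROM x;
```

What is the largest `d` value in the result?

4

Base: emp_id=9 (Walt), boss_id=8, d 0.
Iteration 1: join on emp_id=8 -> Quinn (id 8, boss_id=4, d 1).
Iteration 2: join on emp_id=4 -> Dave (id 4, boss_id=2, d 2).
Iteration 3: join on emp_id=2 -> Yara (id 2, boss_id=1, d 3).
Iteration 4: join on emp_id=1 -> Zane (id 1, boss_id=NULL, d 4).
Iteration 5: boss_id is NULL; no match; recursion stops.
d values: 0, 1, 2, 3, 4; the maximum is 4.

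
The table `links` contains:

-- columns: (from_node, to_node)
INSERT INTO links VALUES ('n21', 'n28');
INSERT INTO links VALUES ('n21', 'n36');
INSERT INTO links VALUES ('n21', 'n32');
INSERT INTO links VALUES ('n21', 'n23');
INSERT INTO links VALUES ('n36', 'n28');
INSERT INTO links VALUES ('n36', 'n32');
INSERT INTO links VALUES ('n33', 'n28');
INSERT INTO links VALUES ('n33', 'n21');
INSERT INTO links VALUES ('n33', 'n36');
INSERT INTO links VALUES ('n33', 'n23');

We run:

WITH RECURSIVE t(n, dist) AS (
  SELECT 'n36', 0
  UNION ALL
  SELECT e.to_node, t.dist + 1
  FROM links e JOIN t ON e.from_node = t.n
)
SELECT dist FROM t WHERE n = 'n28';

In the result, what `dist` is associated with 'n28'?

1

Base: (n36, dist=0).
Iteration 1: edges from {n36} -> (n28, dist=1), (n32, dist=1).
Iteration 2: no outgoing edges from {n28,n32}; recursion stops.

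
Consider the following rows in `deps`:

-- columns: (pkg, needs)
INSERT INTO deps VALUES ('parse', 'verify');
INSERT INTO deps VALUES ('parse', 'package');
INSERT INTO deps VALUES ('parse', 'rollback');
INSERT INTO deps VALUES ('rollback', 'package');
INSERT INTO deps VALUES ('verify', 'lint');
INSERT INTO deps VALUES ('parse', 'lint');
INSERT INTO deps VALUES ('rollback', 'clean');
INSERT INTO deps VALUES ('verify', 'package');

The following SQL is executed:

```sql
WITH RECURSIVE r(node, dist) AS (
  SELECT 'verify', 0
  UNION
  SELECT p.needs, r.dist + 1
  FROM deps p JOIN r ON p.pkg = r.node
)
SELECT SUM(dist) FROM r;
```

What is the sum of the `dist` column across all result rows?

Base: (verify, dist=0).
Iteration 1: edges from {verify} -> (lint, dist=1), (package, dist=1).
Iteration 2: no outgoing edges from {lint,package}; recursion stops.
SUM(dist) = 0 + 1 + 1 = 2.

2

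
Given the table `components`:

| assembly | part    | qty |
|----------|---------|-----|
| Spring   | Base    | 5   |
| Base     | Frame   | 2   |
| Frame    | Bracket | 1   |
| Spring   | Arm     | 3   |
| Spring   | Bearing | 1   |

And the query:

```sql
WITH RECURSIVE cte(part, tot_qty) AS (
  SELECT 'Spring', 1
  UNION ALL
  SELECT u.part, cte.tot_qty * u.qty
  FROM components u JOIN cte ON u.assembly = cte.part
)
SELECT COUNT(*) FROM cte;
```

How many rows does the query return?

6

Base: (Spring, tot_qty=1).
Iteration 1: components of {Spring} -> Arm = 1*3 = 3, Base = 1*5 = 5, Bearing = 1*1 = 1.
Iteration 2: components of {Arm,Base,Bearing} -> Frame = 5*2 = 10.
Iteration 3: components of {Frame} -> Bracket = 10*1 = 10.
Iteration 4: no further components; recursion stops.
Total rows emitted: 6.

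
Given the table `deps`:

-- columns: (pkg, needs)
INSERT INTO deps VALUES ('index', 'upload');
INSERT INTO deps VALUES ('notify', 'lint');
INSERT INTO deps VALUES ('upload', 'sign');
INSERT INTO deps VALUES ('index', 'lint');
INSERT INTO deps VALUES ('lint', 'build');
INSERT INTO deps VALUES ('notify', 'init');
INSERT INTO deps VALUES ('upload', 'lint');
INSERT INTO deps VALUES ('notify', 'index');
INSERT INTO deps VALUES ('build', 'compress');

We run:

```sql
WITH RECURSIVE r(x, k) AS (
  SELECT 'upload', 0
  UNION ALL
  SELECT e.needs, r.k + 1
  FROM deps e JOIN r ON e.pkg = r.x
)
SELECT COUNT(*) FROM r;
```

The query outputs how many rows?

5

Base: (upload, k=0).
Iteration 1: edges from {upload} -> (lint, k=1), (sign, k=1).
Iteration 2: edges from {lint,sign} -> (build, k=2).
Iteration 3: edges from {build} -> (compress, k=3).
Iteration 4: no outgoing edges from {compress}; recursion stops.
Total rows emitted: 5.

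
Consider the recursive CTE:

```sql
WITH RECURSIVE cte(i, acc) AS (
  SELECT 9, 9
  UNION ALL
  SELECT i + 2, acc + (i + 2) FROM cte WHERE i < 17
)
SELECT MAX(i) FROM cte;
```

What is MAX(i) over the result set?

17

Base: i=9, acc=9.
Iteration 1: 9 < 17 holds -> i = 9 + 2 = 11, acc = 9 + 11 = 20.
Iteration 2: 11 < 17 holds -> i = 11 + 2 = 13, acc = 20 + 13 = 33.
Iteration 3: 13 < 17 holds -> i = 13 + 2 = 15, acc = 33 + 15 = 48.
Iteration 4: 15 < 17 holds -> i = 15 + 2 = 17, acc = 48 + 17 = 65.
Iteration 5: 17 < 17 fails; recursion stops.
i values: 9, 11, 13, 15, 17; the maximum is 17.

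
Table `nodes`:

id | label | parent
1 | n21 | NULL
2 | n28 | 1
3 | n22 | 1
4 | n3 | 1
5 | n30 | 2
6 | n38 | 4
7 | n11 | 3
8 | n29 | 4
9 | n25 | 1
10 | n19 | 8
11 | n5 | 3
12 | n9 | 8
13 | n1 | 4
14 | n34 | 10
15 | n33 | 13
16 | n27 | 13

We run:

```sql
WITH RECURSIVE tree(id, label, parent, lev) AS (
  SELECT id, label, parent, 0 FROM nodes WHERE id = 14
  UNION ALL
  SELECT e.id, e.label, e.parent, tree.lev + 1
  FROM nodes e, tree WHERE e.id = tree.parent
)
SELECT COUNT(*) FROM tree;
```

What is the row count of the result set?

5

Base: id=14 (n34), parent=10, lev 0.
Iteration 1: join on id=10 -> n19 (id 10, parent=8, lev 1).
Iteration 2: join on id=8 -> n29 (id 8, parent=4, lev 2).
Iteration 3: join on id=4 -> n3 (id 4, parent=1, lev 3).
Iteration 4: join on id=1 -> n21 (id 1, parent=NULL, lev 4).
Iteration 5: parent is NULL; no match; recursion stops.
Total rows emitted: 5.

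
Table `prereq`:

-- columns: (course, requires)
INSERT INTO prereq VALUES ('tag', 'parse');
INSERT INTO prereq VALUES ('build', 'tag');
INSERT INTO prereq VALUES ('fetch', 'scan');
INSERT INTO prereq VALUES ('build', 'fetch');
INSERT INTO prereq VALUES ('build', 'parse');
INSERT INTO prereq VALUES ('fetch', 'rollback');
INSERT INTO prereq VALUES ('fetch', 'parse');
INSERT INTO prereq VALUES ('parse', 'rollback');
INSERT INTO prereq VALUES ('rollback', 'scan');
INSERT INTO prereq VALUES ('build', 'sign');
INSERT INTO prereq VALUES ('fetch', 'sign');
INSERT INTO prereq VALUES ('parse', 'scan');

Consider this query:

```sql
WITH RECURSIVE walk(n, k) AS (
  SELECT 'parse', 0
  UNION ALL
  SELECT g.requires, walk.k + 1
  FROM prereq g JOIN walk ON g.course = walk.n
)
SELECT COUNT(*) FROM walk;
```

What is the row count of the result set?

Base: (parse, k=0).
Iteration 1: edges from {parse} -> (rollback, k=1), (scan, k=1).
Iteration 2: edges from {rollback,scan} -> (scan, k=2).
Iteration 3: no outgoing edges from {scan}; recursion stops.
Total rows emitted: 4.

4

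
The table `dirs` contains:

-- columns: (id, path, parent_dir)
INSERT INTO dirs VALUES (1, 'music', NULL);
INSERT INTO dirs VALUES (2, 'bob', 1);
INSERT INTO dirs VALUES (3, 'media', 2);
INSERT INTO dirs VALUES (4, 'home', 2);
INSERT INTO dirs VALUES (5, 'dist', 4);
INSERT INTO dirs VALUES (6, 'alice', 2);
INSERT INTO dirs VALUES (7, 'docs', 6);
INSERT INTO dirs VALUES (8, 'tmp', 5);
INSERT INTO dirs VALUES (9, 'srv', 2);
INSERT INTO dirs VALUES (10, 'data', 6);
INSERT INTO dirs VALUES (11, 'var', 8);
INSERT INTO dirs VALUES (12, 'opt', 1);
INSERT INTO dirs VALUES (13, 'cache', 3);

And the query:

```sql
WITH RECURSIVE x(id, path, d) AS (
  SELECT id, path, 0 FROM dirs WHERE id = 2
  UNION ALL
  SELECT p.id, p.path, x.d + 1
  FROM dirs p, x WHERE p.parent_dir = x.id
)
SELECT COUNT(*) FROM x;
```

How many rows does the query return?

11

Base: id=2 (bob) at d 0.
Iteration 1: rows with parent_dir in {2} -> media (id 3, d 1), home (id 4, d 1), alice (id 6, d 1), srv (id 9, d 1).
Iteration 2: rows with parent_dir in {3,4,6,9} -> dist (id 5, d 2), docs (id 7, d 2), data (id 10, d 2), cache (id 13, d 2).
Iteration 3: rows with parent_dir in {5,7,10,13} -> tmp (id 8, d 3).
Iteration 4: rows with parent_dir in {8} -> var (id 11, d 4).
Iteration 5: no rows with parent_dir in {11}; recursion stops.
Total rows emitted: 11.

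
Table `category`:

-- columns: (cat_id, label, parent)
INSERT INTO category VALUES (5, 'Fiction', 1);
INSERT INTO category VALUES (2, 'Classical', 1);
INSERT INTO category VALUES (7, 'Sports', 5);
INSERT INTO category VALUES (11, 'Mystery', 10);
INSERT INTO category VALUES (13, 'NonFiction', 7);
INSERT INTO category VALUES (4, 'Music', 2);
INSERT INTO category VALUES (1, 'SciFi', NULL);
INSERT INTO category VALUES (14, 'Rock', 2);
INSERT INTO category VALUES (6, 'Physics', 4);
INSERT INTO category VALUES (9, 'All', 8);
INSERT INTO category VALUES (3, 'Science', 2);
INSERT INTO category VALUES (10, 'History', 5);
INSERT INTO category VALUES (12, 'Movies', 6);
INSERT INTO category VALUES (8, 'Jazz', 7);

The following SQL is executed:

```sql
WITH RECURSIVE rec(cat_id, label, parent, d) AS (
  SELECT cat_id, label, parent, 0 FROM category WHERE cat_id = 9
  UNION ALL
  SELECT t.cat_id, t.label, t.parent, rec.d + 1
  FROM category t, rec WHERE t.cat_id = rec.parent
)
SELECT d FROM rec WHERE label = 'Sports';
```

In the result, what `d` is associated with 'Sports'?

Base: cat_id=9 (All), parent=8, d 0.
Iteration 1: join on cat_id=8 -> Jazz (id 8, parent=7, d 1).
Iteration 2: join on cat_id=7 -> Sports (id 7, parent=5, d 2).
Iteration 3: join on cat_id=5 -> Fiction (id 5, parent=1, d 3).
Iteration 4: join on cat_id=1 -> SciFi (id 1, parent=NULL, d 4).
Iteration 5: parent is NULL; no match; recursion stops.

2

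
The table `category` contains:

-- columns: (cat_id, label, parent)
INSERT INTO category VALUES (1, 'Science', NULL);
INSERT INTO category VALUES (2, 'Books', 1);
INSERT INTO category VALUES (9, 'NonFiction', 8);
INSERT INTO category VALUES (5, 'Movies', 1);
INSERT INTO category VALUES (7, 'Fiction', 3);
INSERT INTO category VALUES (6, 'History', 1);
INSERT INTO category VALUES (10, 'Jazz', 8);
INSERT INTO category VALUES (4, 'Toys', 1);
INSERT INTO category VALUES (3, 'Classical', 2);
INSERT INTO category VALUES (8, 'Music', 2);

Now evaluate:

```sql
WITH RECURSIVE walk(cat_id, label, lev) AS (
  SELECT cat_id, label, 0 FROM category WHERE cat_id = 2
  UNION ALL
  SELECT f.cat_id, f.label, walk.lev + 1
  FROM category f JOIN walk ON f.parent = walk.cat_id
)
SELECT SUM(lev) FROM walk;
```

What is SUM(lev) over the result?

8

Base: cat_id=2 (Books) at lev 0.
Iteration 1: rows with parent in {2} -> Classical (id 3, lev 1), Music (id 8, lev 1).
Iteration 2: rows with parent in {3,8} -> Fiction (id 7, lev 2), NonFiction (id 9, lev 2), Jazz (id 10, lev 2).
Iteration 3: no rows with parent in {7,9,10}; recursion stops.
SUM(lev) = 0 + 1 + 1 + 2 + 2 + 2 = 8.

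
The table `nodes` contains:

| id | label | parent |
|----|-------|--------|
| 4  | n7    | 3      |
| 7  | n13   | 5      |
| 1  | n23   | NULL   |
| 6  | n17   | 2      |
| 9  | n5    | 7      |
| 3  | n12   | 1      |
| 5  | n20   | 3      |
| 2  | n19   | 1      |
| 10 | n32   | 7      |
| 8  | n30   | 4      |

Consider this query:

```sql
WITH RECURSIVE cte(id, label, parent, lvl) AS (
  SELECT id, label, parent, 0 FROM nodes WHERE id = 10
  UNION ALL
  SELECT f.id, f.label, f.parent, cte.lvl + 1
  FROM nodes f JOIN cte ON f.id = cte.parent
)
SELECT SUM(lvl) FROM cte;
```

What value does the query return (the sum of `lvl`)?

Base: id=10 (n32), parent=7, lvl 0.
Iteration 1: join on id=7 -> n13 (id 7, parent=5, lvl 1).
Iteration 2: join on id=5 -> n20 (id 5, parent=3, lvl 2).
Iteration 3: join on id=3 -> n12 (id 3, parent=1, lvl 3).
Iteration 4: join on id=1 -> n23 (id 1, parent=NULL, lvl 4).
Iteration 5: parent is NULL; no match; recursion stops.
SUM(lvl) = 0 + 1 + 2 + 3 + 4 = 10.

10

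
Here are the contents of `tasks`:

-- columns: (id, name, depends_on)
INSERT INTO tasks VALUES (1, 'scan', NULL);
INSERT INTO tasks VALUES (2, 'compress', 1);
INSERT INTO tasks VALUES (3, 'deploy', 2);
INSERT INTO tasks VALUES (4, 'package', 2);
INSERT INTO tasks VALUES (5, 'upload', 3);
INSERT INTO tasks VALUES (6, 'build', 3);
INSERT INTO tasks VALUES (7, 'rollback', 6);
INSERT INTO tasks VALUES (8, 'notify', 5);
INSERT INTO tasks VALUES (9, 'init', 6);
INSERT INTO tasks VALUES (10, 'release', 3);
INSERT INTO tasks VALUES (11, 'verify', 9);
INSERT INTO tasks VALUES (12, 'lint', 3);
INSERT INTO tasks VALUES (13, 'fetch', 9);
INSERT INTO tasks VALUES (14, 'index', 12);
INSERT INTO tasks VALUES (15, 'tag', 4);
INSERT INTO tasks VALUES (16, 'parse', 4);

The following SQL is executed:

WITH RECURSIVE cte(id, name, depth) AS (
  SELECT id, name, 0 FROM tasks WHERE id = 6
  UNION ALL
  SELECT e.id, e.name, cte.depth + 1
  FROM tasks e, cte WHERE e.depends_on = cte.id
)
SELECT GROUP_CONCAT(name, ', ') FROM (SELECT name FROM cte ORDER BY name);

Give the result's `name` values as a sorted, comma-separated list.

build, fetch, init, rollback, verify

Base: id=6 (build) at depth 0.
Iteration 1: rows with depends_on in {6} -> rollback (id 7, depth 1), init (id 9, depth 1).
Iteration 2: rows with depends_on in {7,9} -> verify (id 11, depth 2), fetch (id 13, depth 2).
Iteration 3: no rows with depends_on in {11,13}; recursion stops.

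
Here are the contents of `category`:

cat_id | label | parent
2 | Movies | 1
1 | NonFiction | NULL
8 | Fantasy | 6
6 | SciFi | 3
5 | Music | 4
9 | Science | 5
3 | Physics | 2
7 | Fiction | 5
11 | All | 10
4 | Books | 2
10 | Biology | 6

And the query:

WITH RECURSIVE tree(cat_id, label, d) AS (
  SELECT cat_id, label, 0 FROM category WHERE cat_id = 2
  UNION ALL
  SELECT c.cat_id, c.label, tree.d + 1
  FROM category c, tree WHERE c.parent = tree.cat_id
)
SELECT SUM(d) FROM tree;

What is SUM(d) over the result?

22

Base: cat_id=2 (Movies) at d 0.
Iteration 1: rows with parent in {2} -> Physics (id 3, d 1), Books (id 4, d 1).
Iteration 2: rows with parent in {3,4} -> Music (id 5, d 2), SciFi (id 6, d 2).
Iteration 3: rows with parent in {5,6} -> Fiction (id 7, d 3), Fantasy (id 8, d 3), Science (id 9, d 3), Biology (id 10, d 3).
Iteration 4: rows with parent in {7,8,9,10} -> All (id 11, d 4).
Iteration 5: no rows with parent in {11}; recursion stops.
SUM(d) = 0 + 1 + 1 + 2 + 2 + 3 + 3 + 3 + 3 + 4 = 22.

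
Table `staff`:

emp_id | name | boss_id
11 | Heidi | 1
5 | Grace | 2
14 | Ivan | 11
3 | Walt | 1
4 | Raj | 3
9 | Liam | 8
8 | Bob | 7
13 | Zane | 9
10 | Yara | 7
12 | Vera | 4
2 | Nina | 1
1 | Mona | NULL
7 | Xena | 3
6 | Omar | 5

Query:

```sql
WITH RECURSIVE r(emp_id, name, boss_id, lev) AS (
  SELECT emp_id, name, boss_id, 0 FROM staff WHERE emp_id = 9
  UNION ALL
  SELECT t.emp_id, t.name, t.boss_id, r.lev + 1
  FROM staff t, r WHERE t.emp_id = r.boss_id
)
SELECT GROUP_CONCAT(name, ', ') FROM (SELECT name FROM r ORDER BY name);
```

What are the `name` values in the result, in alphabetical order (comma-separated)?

Base: emp_id=9 (Liam), boss_id=8, lev 0.
Iteration 1: join on emp_id=8 -> Bob (id 8, boss_id=7, lev 1).
Iteration 2: join on emp_id=7 -> Xena (id 7, boss_id=3, lev 2).
Iteration 3: join on emp_id=3 -> Walt (id 3, boss_id=1, lev 3).
Iteration 4: join on emp_id=1 -> Mona (id 1, boss_id=NULL, lev 4).
Iteration 5: boss_id is NULL; no match; recursion stops.

Bob, Liam, Mona, Walt, Xena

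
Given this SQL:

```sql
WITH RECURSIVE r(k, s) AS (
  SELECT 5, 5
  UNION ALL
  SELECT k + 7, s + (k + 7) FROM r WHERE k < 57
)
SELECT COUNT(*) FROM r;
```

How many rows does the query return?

Base: k=5, s=5.
Iteration 1: 5 < 57 holds -> k = 5 + 7 = 12, s = 5 + 12 = 17.
Iteration 2: 12 < 57 holds -> k = 12 + 7 = 19, s = 17 + 19 = 36.
Iteration 3: 19 < 57 holds -> k = 19 + 7 = 26, s = 36 + 26 = 62.
Iteration 4: 26 < 57 holds -> k = 26 + 7 = 33, s = 62 + 33 = 95.
Iteration 5: 33 < 57 holds -> k = 33 + 7 = 40, s = 95 + 40 = 135.
Iteration 6: 40 < 57 holds -> k = 40 + 7 = 47, s = 135 + 47 = 182.
Iteration 7: 47 < 57 holds -> k = 47 + 7 = 54, s = 182 + 54 = 236.
Iteration 8: 54 < 57 holds -> k = 54 + 7 = 61, s = 236 + 61 = 297.
Iteration 9: 61 < 57 fails; recursion stops.
Total rows emitted: 9.

9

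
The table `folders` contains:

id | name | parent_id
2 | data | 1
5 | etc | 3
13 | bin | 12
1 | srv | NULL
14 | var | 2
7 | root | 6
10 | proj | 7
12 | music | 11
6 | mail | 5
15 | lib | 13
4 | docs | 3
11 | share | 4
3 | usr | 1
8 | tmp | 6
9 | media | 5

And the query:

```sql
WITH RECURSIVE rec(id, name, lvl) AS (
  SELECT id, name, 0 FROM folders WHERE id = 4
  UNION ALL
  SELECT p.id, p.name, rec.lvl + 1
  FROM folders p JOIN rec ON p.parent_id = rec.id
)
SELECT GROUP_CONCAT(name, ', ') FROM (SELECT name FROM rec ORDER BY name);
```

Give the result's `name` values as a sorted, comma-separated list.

bin, docs, lib, music, share

Base: id=4 (docs) at lvl 0.
Iteration 1: rows with parent_id in {4} -> share (id 11, lvl 1).
Iteration 2: rows with parent_id in {11} -> music (id 12, lvl 2).
Iteration 3: rows with parent_id in {12} -> bin (id 13, lvl 3).
Iteration 4: rows with parent_id in {13} -> lib (id 15, lvl 4).
Iteration 5: no rows with parent_id in {15}; recursion stops.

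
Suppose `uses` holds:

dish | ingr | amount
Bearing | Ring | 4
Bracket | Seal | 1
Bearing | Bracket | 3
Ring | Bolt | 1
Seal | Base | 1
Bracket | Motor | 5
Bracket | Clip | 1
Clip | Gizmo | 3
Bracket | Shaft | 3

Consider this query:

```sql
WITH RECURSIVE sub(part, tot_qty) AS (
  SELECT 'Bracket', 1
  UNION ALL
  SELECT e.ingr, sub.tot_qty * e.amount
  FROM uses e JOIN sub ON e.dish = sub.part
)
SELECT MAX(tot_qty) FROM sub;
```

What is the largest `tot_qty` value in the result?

5

Base: (Bracket, tot_qty=1).
Iteration 1: components of {Bracket} -> Clip = 1*1 = 1, Motor = 1*5 = 5, Seal = 1*1 = 1, Shaft = 1*3 = 3.
Iteration 2: components of {Clip,Motor,Seal,Shaft} -> Base = 1*1 = 1, Gizmo = 1*3 = 3.
Iteration 3: no further components; recursion stops.
tot_qty values: 1, 3, 1, 5, 1, 3, 1; the maximum is 5.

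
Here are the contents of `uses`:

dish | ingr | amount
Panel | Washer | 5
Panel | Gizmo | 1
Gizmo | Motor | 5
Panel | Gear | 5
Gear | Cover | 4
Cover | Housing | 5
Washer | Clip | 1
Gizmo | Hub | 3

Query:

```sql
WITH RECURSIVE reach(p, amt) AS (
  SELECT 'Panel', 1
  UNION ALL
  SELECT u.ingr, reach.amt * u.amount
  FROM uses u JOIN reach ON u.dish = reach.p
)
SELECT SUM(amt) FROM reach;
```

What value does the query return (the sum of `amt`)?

145

Base: (Panel, amt=1).
Iteration 1: components of {Panel} -> Gear = 1*5 = 5, Gizmo = 1*1 = 1, Washer = 1*5 = 5.
Iteration 2: components of {Gear,Gizmo,Washer} -> Clip = 5*1 = 5, Cover = 5*4 = 20, Hub = 1*3 = 3, Motor = 1*5 = 5.
Iteration 3: components of {Clip,Cover,Hub,Motor} -> Housing = 20*5 = 100.
Iteration 4: no further components; recursion stops.
SUM(amt) = 1 + 5 + 1 + 5 + 5 + 5 + 3 + 20 + 100 = 145.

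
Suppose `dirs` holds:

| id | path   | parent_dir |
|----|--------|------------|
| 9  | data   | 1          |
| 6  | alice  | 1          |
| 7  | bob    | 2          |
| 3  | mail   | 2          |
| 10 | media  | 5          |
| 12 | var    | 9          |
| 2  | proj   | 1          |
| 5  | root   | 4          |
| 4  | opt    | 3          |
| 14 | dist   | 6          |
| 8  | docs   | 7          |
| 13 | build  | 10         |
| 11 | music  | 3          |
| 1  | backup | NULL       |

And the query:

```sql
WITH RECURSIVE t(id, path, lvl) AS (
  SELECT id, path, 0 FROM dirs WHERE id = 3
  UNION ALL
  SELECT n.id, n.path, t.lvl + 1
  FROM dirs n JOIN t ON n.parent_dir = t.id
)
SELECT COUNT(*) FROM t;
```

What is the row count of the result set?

Base: id=3 (mail) at lvl 0.
Iteration 1: rows with parent_dir in {3} -> opt (id 4, lvl 1), music (id 11, lvl 1).
Iteration 2: rows with parent_dir in {4,11} -> root (id 5, lvl 2).
Iteration 3: rows with parent_dir in {5} -> media (id 10, lvl 3).
Iteration 4: rows with parent_dir in {10} -> build (id 13, lvl 4).
Iteration 5: no rows with parent_dir in {13}; recursion stops.
Total rows emitted: 6.

6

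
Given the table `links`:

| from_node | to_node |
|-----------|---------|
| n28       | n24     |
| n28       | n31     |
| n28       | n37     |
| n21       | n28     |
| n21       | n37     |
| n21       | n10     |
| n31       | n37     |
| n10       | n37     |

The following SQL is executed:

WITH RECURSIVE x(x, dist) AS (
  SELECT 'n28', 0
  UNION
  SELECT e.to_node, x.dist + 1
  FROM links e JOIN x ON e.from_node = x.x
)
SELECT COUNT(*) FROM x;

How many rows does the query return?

5

Base: (n28, dist=0).
Iteration 1: edges from {n28} -> (n24, dist=1), (n31, dist=1), (n37, dist=1).
Iteration 2: edges from {n24,n31,n37} -> (n37, dist=2).
Iteration 3: no outgoing edges from {n37}; recursion stops.
Total rows emitted: 5.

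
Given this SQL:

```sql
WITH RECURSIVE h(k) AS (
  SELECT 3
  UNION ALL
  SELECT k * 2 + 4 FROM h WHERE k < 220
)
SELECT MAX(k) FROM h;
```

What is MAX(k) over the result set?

Base: k=3.
Iteration 1: 3 < 220 holds -> k = 3 * 2 + 4 = 10.
Iteration 2: 10 < 220 holds -> k = 10 * 2 + 4 = 24.
Iteration 3: 24 < 220 holds -> k = 24 * 2 + 4 = 52.
Iteration 4: 52 < 220 holds -> k = 52 * 2 + 4 = 108.
Iteration 5: 108 < 220 holds -> k = 108 * 2 + 4 = 220.
Iteration 6: 220 < 220 fails; recursion stops.
k values: 3, 10, 24, 52, 108, 220; the maximum is 220.

220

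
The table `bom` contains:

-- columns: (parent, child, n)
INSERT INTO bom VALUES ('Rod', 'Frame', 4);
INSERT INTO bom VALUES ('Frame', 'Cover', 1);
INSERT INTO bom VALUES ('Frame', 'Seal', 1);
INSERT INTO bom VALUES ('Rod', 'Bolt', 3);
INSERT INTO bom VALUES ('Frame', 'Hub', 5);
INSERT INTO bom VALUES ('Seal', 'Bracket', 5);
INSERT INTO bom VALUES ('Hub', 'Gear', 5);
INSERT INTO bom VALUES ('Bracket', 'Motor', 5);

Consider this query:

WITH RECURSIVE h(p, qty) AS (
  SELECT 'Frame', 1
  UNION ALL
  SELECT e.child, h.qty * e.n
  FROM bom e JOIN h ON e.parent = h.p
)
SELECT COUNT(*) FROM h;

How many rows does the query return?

Base: (Frame, qty=1).
Iteration 1: components of {Frame} -> Cover = 1*1 = 1, Hub = 1*5 = 5, Seal = 1*1 = 1.
Iteration 2: components of {Cover,Hub,Seal} -> Bracket = 1*5 = 5, Gear = 5*5 = 25.
Iteration 3: components of {Bracket,Gear} -> Motor = 5*5 = 25.
Iteration 4: no further components; recursion stops.
Total rows emitted: 7.

7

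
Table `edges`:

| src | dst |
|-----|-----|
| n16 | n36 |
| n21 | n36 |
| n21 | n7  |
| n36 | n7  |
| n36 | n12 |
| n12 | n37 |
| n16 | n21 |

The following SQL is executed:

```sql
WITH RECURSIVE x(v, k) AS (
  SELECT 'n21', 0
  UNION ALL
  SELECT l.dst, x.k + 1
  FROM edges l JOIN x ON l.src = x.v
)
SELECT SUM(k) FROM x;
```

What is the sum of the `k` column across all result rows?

9

Base: (n21, k=0).
Iteration 1: edges from {n21} -> (n36, k=1), (n7, k=1).
Iteration 2: edges from {n36,n7} -> (n12, k=2), (n7, k=2).
Iteration 3: edges from {n12,n7} -> (n37, k=3).
Iteration 4: no outgoing edges from {n37}; recursion stops.
SUM(k) = 0 + 1 + 1 + 2 + 2 + 3 = 9.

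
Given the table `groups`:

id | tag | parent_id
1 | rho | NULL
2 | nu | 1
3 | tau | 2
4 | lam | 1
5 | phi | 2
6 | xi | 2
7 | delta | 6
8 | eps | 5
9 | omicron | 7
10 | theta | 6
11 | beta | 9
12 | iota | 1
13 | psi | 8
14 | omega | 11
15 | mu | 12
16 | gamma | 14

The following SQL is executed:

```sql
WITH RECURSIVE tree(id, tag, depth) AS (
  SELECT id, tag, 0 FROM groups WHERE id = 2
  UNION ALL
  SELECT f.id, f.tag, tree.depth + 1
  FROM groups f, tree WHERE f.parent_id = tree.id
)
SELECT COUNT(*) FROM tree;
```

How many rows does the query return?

Base: id=2 (nu) at depth 0.
Iteration 1: rows with parent_id in {2} -> tau (id 3, depth 1), phi (id 5, depth 1), xi (id 6, depth 1).
Iteration 2: rows with parent_id in {3,5,6} -> delta (id 7, depth 2), eps (id 8, depth 2), theta (id 10, depth 2).
Iteration 3: rows with parent_id in {7,8,10} -> omicron (id 9, depth 3), psi (id 13, depth 3).
Iteration 4: rows with parent_id in {9,13} -> beta (id 11, depth 4).
Iteration 5: rows with parent_id in {11} -> omega (id 14, depth 5).
Iteration 6: rows with parent_id in {14} -> gamma (id 16, depth 6).
Iteration 7: no rows with parent_id in {16}; recursion stops.
Total rows emitted: 12.

12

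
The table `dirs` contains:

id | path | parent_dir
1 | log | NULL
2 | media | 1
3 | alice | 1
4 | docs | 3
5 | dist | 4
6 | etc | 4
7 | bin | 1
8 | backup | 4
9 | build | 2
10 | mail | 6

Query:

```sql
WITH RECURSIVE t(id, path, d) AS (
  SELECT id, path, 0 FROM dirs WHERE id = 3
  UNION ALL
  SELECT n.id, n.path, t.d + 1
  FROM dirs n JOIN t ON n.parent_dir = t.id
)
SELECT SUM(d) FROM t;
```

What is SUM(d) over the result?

10

Base: id=3 (alice) at d 0.
Iteration 1: rows with parent_dir in {3} -> docs (id 4, d 1).
Iteration 2: rows with parent_dir in {4} -> dist (id 5, d 2), etc (id 6, d 2), backup (id 8, d 2).
Iteration 3: rows with parent_dir in {5,6,8} -> mail (id 10, d 3).
Iteration 4: no rows with parent_dir in {10}; recursion stops.
SUM(d) = 0 + 1 + 2 + 2 + 2 + 3 = 10.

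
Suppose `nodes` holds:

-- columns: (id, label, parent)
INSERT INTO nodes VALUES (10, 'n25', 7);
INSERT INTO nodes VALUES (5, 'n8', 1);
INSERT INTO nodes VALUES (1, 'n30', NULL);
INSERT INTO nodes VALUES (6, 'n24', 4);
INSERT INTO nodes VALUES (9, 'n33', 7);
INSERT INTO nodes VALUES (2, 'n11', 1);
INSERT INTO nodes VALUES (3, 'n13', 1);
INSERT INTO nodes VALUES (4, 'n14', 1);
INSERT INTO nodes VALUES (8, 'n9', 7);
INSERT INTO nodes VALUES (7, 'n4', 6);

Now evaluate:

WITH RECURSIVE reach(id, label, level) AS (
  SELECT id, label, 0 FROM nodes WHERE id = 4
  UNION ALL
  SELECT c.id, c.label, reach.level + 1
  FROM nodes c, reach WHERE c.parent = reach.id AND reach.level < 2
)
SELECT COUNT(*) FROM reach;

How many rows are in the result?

Base: id=4 (n14) at level 0.
Iteration 1: rows with parent in {4} -> n24 (id 6, level 1).
Iteration 2: rows with parent in {6} -> n4 (id 7, level 2).
Iteration 3: level < 2 fails for all current rows; recursion stops.
Total rows emitted: 3.

3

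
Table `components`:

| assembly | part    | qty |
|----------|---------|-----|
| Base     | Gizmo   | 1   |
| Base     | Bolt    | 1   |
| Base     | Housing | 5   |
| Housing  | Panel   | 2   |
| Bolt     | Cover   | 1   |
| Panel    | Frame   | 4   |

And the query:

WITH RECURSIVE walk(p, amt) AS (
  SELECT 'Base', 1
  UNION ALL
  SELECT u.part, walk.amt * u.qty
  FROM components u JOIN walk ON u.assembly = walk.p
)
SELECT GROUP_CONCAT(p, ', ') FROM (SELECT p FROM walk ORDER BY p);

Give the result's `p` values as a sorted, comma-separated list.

Base: (Base, amt=1).
Iteration 1: components of {Base} -> Bolt = 1*1 = 1, Gizmo = 1*1 = 1, Housing = 1*5 = 5.
Iteration 2: components of {Bolt,Gizmo,Housing} -> Cover = 1*1 = 1, Panel = 5*2 = 10.
Iteration 3: components of {Cover,Panel} -> Frame = 10*4 = 40.
Iteration 4: no further components; recursion stops.

Base, Bolt, Cover, Frame, Gizmo, Housing, Panel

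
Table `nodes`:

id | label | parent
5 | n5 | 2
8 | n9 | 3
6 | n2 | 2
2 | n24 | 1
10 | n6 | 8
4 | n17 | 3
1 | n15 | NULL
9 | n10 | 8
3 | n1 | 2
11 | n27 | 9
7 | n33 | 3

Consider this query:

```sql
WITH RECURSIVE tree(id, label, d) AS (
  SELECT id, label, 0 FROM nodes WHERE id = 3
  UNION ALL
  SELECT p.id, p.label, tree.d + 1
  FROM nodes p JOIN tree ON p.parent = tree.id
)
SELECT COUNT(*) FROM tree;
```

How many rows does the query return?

Base: id=3 (n1) at d 0.
Iteration 1: rows with parent in {3} -> n17 (id 4, d 1), n33 (id 7, d 1), n9 (id 8, d 1).
Iteration 2: rows with parent in {4,7,8} -> n10 (id 9, d 2), n6 (id 10, d 2).
Iteration 3: rows with parent in {9,10} -> n27 (id 11, d 3).
Iteration 4: no rows with parent in {11}; recursion stops.
Total rows emitted: 7.

7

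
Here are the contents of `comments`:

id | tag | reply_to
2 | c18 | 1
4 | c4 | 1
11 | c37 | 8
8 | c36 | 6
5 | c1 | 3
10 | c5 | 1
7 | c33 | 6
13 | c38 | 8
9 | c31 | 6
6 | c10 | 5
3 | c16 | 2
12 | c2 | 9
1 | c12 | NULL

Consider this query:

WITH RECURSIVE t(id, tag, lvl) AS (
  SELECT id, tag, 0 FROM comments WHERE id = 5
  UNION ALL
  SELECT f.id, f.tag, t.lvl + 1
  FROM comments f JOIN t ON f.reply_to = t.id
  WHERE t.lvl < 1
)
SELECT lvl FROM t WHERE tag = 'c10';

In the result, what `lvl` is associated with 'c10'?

Base: id=5 (c1) at lvl 0.
Iteration 1: rows with reply_to in {5} -> c10 (id 6, lvl 1).
Iteration 2: lvl < 1 fails for all current rows; recursion stops.

1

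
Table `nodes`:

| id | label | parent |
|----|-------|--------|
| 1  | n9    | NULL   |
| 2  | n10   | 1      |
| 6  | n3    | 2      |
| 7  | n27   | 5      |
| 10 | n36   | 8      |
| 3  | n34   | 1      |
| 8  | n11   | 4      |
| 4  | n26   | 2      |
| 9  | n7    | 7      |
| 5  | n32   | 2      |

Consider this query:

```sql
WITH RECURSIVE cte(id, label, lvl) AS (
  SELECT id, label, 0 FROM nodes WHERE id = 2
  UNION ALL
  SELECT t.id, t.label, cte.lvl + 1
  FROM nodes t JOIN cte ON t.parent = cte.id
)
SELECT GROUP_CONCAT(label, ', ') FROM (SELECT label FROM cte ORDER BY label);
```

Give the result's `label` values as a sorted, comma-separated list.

n10, n11, n26, n27, n3, n32, n36, n7

Base: id=2 (n10) at lvl 0.
Iteration 1: rows with parent in {2} -> n26 (id 4, lvl 1), n32 (id 5, lvl 1), n3 (id 6, lvl 1).
Iteration 2: rows with parent in {4,5,6} -> n27 (id 7, lvl 2), n11 (id 8, lvl 2).
Iteration 3: rows with parent in {7,8} -> n7 (id 9, lvl 3), n36 (id 10, lvl 3).
Iteration 4: no rows with parent in {9,10}; recursion stops.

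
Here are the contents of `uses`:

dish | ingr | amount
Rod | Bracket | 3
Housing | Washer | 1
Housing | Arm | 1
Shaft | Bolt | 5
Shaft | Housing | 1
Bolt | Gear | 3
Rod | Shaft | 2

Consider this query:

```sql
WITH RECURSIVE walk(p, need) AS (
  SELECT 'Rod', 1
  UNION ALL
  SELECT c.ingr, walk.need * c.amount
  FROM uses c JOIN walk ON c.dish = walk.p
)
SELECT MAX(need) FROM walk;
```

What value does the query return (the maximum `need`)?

Base: (Rod, need=1).
Iteration 1: components of {Rod} -> Bracket = 1*3 = 3, Shaft = 1*2 = 2.
Iteration 2: components of {Bracket,Shaft} -> Bolt = 2*5 = 10, Housing = 2*1 = 2.
Iteration 3: components of {Bolt,Housing} -> Arm = 2*1 = 2, Gear = 10*3 = 30, Washer = 2*1 = 2.
Iteration 4: no further components; recursion stops.
need values: 1, 3, 2, 2, 10, 2, 2, 30; the maximum is 30.

30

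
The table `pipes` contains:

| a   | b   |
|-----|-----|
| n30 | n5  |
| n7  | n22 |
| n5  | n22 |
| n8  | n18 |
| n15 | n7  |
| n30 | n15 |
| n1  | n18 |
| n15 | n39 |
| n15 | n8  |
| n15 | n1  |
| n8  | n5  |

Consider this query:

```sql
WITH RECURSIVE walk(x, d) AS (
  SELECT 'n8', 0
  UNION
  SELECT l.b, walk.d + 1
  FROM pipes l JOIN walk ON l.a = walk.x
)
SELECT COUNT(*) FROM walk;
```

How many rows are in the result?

Base: (n8, d=0).
Iteration 1: edges from {n8} -> (n18, d=1), (n5, d=1).
Iteration 2: edges from {n18,n5} -> (n22, d=2).
Iteration 3: no outgoing edges from {n22}; recursion stops.
Total rows emitted: 4.

4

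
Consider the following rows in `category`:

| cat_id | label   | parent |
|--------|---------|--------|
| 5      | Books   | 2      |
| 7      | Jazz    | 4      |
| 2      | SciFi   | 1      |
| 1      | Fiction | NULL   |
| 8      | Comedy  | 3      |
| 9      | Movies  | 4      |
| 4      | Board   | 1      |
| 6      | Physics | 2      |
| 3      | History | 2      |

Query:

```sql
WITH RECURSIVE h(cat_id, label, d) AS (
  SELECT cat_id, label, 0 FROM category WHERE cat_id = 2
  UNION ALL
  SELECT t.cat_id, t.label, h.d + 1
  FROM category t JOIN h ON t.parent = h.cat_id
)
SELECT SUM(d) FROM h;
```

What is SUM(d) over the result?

5

Base: cat_id=2 (SciFi) at d 0.
Iteration 1: rows with parent in {2} -> History (id 3, d 1), Books (id 5, d 1), Physics (id 6, d 1).
Iteration 2: rows with parent in {3,5,6} -> Comedy (id 8, d 2).
Iteration 3: no rows with parent in {8}; recursion stops.
SUM(d) = 0 + 1 + 1 + 1 + 2 = 5.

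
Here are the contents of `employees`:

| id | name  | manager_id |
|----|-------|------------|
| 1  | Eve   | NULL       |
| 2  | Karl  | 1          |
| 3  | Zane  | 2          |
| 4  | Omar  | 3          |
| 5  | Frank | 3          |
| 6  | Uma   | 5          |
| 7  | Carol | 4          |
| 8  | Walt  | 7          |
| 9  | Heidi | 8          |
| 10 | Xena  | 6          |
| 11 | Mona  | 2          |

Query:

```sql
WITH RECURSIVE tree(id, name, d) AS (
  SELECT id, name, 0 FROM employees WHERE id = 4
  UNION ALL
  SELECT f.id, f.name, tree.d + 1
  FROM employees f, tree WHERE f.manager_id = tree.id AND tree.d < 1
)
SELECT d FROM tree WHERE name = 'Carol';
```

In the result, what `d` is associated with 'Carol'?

Base: id=4 (Omar) at d 0.
Iteration 1: rows with manager_id in {4} -> Carol (id 7, d 1).
Iteration 2: d < 1 fails for all current rows; recursion stops.

1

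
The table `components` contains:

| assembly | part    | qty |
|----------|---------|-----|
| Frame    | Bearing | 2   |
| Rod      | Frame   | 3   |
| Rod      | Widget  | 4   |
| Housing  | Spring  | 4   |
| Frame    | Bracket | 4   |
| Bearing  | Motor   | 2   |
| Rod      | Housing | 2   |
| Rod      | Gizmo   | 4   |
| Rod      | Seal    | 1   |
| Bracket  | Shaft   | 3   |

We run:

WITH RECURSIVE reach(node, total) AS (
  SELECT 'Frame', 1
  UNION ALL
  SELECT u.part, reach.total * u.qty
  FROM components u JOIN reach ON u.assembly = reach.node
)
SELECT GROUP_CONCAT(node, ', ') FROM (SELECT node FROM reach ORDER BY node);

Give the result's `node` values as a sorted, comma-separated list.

Base: (Frame, total=1).
Iteration 1: components of {Frame} -> Bearing = 1*2 = 2, Bracket = 1*4 = 4.
Iteration 2: components of {Bearing,Bracket} -> Motor = 2*2 = 4, Shaft = 4*3 = 12.
Iteration 3: no further components; recursion stops.

Bearing, Bracket, Frame, Motor, Shaft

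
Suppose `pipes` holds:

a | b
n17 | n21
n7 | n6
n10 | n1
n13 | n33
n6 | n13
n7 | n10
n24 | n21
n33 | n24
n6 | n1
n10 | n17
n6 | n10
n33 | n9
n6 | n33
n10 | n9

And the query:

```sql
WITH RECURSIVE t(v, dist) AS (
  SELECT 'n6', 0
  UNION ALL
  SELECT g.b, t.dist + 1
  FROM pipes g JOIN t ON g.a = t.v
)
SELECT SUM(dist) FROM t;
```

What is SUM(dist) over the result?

Base: (n6, dist=0).
Iteration 1: edges from {n6} -> (n1, dist=1), (n10, dist=1), (n13, dist=1), (n33, dist=1).
Iteration 2: edges from {n1,n10,n13,n33} -> (n1, dist=2), (n17, dist=2), (n24, dist=2), (n33, dist=2), (n9, dist=2) x2. [UNION ALL keeps all 6 new rows, including repeats]
Iteration 3: edges from {n1,n17,n24,n33,n9} -> (n21, dist=3) x2, (n24, dist=3), (n9, dist=3). [UNION ALL keeps all 4 new rows, including repeats]
Iteration 4: edges from {n21,n24,n9} -> (n21, dist=4).
Iteration 5: no outgoing edges from {n21}; recursion stops.
SUM(dist) = 0 + 1 + 1 + 1 + 1 + 2 + 2 + 2 + 2 + 2 + 2 + 3 + 3 + 3 + 3 + 4 = 32.

32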